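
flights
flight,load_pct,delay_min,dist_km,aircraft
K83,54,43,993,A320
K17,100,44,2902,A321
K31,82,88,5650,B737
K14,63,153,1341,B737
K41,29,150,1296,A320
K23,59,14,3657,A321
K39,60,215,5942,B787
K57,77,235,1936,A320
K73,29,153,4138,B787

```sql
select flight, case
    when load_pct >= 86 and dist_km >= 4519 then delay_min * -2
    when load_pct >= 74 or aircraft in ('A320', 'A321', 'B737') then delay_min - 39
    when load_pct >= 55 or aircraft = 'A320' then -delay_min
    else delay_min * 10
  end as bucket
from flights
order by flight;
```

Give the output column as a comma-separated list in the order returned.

114, 5, -25, 49, -215, 111, 196, 1530, 4

flight=K14: load_pct >= 74 or aircraft in ('A320', 'A321', 'B737') → 114
flight=K17: load_pct >= 74 or aircraft in ('A320', 'A321', 'B737') → 5
flight=K23: load_pct >= 74 or aircraft in ('A320', 'A321', 'B737') → -25
flight=K31: load_pct >= 74 or aircraft in ('A320', 'A321', 'B737') → 49
flight=K39: load_pct >= 55 or aircraft = 'A320' → -215
flight=K41: load_pct >= 74 or aircraft in ('A320', 'A321', 'B737') → 111
flight=K57: load_pct >= 74 or aircraft in ('A320', 'A321', 'B737') → 196
flight=K73: ELSE → 1530
flight=K83: load_pct >= 74 or aircraft in ('A320', 'A321', 'B737') → 4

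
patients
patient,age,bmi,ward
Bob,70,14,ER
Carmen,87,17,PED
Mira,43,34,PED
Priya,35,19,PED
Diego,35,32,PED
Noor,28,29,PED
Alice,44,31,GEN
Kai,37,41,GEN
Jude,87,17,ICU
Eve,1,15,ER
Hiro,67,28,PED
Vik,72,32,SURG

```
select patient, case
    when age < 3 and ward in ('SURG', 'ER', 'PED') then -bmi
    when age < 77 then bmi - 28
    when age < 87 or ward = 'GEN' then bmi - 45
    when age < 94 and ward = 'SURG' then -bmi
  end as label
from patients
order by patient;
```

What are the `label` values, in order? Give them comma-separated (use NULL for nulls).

patient=Alice: age < 77 → 3
patient=Bob: age < 77 → -14
patient=Carmen: (no match → NULL) → NULL
patient=Diego: age < 77 → 4
patient=Eve: age < 3 and ward in ('SURG', 'ER', 'PED') → -15
patient=Hiro: age < 77 → 0
patient=Jude: (no match → NULL) → NULL
patient=Kai: age < 77 → 13
patient=Mira: age < 77 → 6
patient=Noor: age < 77 → 1
patient=Priya: age < 77 → -9
patient=Vik: age < 77 → 4

3, -14, NULL, 4, -15, 0, NULL, 13, 6, 1, -9, 4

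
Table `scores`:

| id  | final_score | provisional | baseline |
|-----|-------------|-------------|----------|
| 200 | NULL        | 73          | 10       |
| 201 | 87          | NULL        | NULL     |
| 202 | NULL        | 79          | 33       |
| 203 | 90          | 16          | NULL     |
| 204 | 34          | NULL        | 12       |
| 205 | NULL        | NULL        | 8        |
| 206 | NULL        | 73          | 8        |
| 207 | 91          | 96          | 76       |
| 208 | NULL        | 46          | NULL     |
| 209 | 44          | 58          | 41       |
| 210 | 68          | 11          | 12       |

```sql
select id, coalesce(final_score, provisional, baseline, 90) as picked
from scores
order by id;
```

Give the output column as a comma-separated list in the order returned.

id=200: final_score=NULL, provisional=73 → 73
id=201: final_score=87 → 87
id=202: final_score=NULL, provisional=79 → 79
id=203: final_score=90 → 90
id=204: final_score=34 → 34
id=205: final_score=NULL, provisional=NULL, baseline=8 → 8
id=206: final_score=NULL, provisional=73 → 73
id=207: final_score=91 → 91
id=208: final_score=NULL, provisional=46 → 46
id=209: final_score=44 → 44
id=210: final_score=68 → 68

73, 87, 79, 90, 34, 8, 73, 91, 46, 44, 68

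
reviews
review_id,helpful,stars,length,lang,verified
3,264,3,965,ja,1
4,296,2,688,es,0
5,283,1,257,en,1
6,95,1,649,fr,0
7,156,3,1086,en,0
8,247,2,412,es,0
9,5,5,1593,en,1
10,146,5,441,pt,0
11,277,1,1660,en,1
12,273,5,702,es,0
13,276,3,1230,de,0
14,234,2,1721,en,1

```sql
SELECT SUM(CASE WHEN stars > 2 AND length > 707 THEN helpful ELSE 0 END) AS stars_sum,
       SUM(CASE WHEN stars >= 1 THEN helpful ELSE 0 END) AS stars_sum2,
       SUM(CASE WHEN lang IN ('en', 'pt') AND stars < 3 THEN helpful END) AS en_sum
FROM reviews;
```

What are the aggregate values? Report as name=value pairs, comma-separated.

[stars_sum: stars > 2 AND length > 707]
review_id=3: ✓ → 264
review_id=4: ✗
review_id=5: ✗
review_id=6: ✗
review_id=7: ✓ → 156
review_id=8: ✗
review_id=9: ✓ → 5
review_id=10: ✗
review_id=11: ✗
review_id=12: ✗
review_id=13: ✓ → 276
review_id=14: ✗
stars_sum = 264 + 156 + 5 + 276 = 701
—
[stars_sum2: stars >= 1]
review_id=3: ✓ → 264
review_id=4: ✓ → 296
review_id=5: ✓ → 283
review_id=6: ✓ → 95
review_id=7: ✓ → 156
review_id=8: ✓ → 247
review_id=9: ✓ → 5
review_id=10: ✓ → 146
review_id=11: ✓ → 277
review_id=12: ✓ → 273
review_id=13: ✓ → 276
review_id=14: ✓ → 234
stars_sum2 = 264 + 296 + 283 + 95 + 156 + 247 + 5 + 146 + 277 + 273 + 276 + 234 = 2552
—
[en_sum: lang IN ('en', 'pt') AND stars < 3]
review_id=3: ✗
review_id=4: ✗
review_id=5: ✓ → 283
review_id=6: ✗
review_id=7: ✗
review_id=8: ✗
review_id=9: ✗
review_id=10: ✗
review_id=11: ✓ → 277
review_id=12: ✗
review_id=13: ✗
review_id=14: ✓ → 234
en_sum = 283 + 277 + 234 = 794

stars_sum=701, stars_sum2=2552, en_sum=794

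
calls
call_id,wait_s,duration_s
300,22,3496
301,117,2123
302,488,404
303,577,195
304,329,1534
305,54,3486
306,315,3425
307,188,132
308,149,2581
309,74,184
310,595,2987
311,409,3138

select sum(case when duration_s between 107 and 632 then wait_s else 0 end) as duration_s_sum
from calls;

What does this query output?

call_id=300: ✗
call_id=301: ✗
call_id=302: ✓ → 488
call_id=303: ✓ → 577
call_id=304: ✗
call_id=305: ✗
call_id=306: ✗
call_id=307: ✓ → 188
call_id=308: ✗
call_id=309: ✓ → 74
call_id=310: ✗
call_id=311: ✗
duration_s_sum = 488 + 577 + 188 + 74 = 1327

1327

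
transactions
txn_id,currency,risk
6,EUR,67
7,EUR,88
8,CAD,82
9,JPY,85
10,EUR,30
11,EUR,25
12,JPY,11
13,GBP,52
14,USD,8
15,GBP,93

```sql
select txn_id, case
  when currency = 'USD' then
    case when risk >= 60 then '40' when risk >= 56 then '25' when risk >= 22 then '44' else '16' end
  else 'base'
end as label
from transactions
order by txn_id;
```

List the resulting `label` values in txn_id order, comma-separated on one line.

base, base, base, base, base, base, base, base, 16, base

txn_id=6: currency='EUR' → outer ELSE → base
txn_id=7: currency='EUR' → outer ELSE → base
txn_id=8: currency='CAD' → outer ELSE → base
txn_id=9: currency='JPY' → outer ELSE → base
txn_id=10: currency='EUR' → outer ELSE → base
txn_id=11: currency='EUR' → outer ELSE → base
txn_id=12: currency='JPY' → outer ELSE → base
txn_id=13: currency='GBP' → outer ELSE → base
txn_id=14: currency='USD' → inner[ELSE] → 16
txn_id=15: currency='GBP' → outer ELSE → base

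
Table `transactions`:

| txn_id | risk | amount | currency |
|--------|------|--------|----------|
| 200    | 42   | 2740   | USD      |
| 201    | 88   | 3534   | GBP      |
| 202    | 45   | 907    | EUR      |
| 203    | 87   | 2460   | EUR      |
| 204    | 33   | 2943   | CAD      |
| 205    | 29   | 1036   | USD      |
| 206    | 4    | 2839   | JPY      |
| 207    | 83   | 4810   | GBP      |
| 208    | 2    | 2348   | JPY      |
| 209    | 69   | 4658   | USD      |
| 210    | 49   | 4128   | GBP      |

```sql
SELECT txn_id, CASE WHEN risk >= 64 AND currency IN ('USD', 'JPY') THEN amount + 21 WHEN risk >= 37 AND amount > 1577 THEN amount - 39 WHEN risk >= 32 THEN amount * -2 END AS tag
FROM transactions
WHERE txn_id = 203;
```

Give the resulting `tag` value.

txn_id = 203: risk=87, amount=2460, currency=EUR.
risk >= 64 AND currency IN ('USD', 'JPY') → false
risk >= 37 AND amount > 1577 → true → 2421

2421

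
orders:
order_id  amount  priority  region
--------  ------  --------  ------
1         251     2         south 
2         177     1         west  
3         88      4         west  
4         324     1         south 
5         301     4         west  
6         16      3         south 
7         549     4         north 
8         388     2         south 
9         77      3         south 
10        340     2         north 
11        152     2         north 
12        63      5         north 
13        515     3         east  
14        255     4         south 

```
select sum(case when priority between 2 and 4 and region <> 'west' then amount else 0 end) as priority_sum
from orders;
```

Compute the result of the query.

2543

order_id=1: ✓ → 251
order_id=2: ✗
order_id=3: ✗
order_id=4: ✗
order_id=5: ✗
order_id=6: ✓ → 16
order_id=7: ✓ → 549
order_id=8: ✓ → 388
order_id=9: ✓ → 77
order_id=10: ✓ → 340
order_id=11: ✓ → 152
order_id=12: ✗
order_id=13: ✓ → 515
order_id=14: ✓ → 255
priority_sum = 251 + 16 + 549 + 388 + 77 + 340 + 152 + 515 + 255 = 2543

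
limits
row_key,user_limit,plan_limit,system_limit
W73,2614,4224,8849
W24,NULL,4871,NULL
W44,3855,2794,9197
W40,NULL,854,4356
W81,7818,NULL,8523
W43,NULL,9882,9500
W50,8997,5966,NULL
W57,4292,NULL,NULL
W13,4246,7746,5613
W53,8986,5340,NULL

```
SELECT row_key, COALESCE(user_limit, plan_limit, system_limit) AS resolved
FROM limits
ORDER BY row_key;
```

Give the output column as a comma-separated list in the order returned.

4246, 4871, 854, 9882, 3855, 8997, 8986, 4292, 2614, 7818

row_key=W13: user_limit=4246 → 4246
row_key=W24: user_limit=NULL, plan_limit=4871 → 4871
row_key=W40: user_limit=NULL, plan_limit=854 → 854
row_key=W43: user_limit=NULL, plan_limit=9882 → 9882
row_key=W44: user_limit=3855 → 3855
row_key=W50: user_limit=8997 → 8997
row_key=W53: user_limit=8986 → 8986
row_key=W57: user_limit=4292 → 4292
row_key=W73: user_limit=2614 → 2614
row_key=W81: user_limit=7818 → 7818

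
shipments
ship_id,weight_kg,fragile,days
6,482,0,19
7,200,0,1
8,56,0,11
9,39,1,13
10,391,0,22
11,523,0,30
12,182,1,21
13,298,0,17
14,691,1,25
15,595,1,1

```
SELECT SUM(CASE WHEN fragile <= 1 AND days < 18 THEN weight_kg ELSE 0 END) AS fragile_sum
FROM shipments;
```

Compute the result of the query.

1188

ship_id=6: ✗
ship_id=7: ✓ → 200
ship_id=8: ✓ → 56
ship_id=9: ✓ → 39
ship_id=10: ✗
ship_id=11: ✗
ship_id=12: ✗
ship_id=13: ✓ → 298
ship_id=14: ✗
ship_id=15: ✓ → 595
fragile_sum = 200 + 56 + 39 + 298 + 595 = 1188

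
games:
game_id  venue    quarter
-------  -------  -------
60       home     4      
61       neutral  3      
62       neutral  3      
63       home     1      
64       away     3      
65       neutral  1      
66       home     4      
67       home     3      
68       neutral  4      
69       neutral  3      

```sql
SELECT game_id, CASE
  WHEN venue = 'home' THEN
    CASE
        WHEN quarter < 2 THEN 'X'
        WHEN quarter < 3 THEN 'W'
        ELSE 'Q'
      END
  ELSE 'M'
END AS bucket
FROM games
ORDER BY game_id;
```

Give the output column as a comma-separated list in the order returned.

game_id=60: venue='home' → inner[ELSE] → Q
game_id=61: venue='neutral' → outer ELSE → M
game_id=62: venue='neutral' → outer ELSE → M
game_id=63: venue='home' → inner[quarter < 2] → X
game_id=64: venue='away' → outer ELSE → M
game_id=65: venue='neutral' → outer ELSE → M
game_id=66: venue='home' → inner[ELSE] → Q
game_id=67: venue='home' → inner[ELSE] → Q
game_id=68: venue='neutral' → outer ELSE → M
game_id=69: venue='neutral' → outer ELSE → M

Q, M, M, X, M, M, Q, Q, M, M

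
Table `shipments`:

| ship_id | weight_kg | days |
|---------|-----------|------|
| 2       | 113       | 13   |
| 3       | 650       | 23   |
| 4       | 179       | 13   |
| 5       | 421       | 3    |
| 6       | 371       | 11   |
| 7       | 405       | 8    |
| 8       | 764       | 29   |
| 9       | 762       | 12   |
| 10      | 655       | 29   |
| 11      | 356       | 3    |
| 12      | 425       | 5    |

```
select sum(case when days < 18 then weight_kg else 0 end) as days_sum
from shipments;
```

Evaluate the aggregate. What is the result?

3032

ship_id=2: ✓ → 113
ship_id=3: ✗
ship_id=4: ✓ → 179
ship_id=5: ✓ → 421
ship_id=6: ✓ → 371
ship_id=7: ✓ → 405
ship_id=8: ✗
ship_id=9: ✓ → 762
ship_id=10: ✗
ship_id=11: ✓ → 356
ship_id=12: ✓ → 425
days_sum = 113 + 179 + 421 + 371 + 405 + 762 + 356 + 425 = 3032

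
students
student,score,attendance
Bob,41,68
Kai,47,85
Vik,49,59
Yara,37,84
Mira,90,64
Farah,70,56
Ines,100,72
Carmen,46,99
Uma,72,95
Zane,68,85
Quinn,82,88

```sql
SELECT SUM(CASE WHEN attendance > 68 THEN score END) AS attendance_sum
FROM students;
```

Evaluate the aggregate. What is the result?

student=Bob: ✗
student=Kai: ✓ → 47
student=Vik: ✗
student=Yara: ✓ → 37
student=Mira: ✗
student=Farah: ✗
student=Ines: ✓ → 100
student=Carmen: ✓ → 46
student=Uma: ✓ → 72
student=Zane: ✓ → 68
student=Quinn: ✓ → 82
attendance_sum = 47 + 37 + 100 + 46 + 72 + 68 + 82 = 452

452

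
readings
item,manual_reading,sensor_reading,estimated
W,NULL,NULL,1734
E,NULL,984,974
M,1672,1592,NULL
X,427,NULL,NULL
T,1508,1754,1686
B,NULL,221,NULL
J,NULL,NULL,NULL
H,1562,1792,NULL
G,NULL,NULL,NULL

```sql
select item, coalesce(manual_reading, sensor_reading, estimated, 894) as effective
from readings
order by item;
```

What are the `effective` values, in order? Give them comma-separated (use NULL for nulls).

221, 984, 894, 1562, 894, 1672, 1508, 1734, 427

item=B: manual_reading=NULL, sensor_reading=221 → 221
item=E: manual_reading=NULL, sensor_reading=984 → 984
item=G: manual_reading=NULL, sensor_reading=NULL, estimated=NULL, → literal 894 → 894
item=H: manual_reading=1562 → 1562
item=J: manual_reading=NULL, sensor_reading=NULL, estimated=NULL, → literal 894 → 894
item=M: manual_reading=1672 → 1672
item=T: manual_reading=1508 → 1508
item=W: manual_reading=NULL, sensor_reading=NULL, estimated=1734 → 1734
item=X: manual_reading=427 → 427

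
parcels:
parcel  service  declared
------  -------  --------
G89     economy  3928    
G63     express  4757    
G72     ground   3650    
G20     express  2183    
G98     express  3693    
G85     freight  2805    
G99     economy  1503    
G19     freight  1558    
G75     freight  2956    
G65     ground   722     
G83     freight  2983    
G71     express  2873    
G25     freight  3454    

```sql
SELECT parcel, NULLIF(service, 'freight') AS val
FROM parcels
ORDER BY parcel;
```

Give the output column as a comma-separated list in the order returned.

NULL, express, NULL, express, ground, express, ground, NULL, NULL, NULL, economy, express, economy

parcel=G19: service=freight vs freight: equal → NULL
parcel=G20: service=express vs freight: differ → express
parcel=G25: service=freight vs freight: equal → NULL
parcel=G63: service=express vs freight: differ → express
parcel=G65: service=ground vs freight: differ → ground
parcel=G71: service=express vs freight: differ → express
parcel=G72: service=ground vs freight: differ → ground
parcel=G75: service=freight vs freight: equal → NULL
parcel=G83: service=freight vs freight: equal → NULL
parcel=G85: service=freight vs freight: equal → NULL
parcel=G89: service=economy vs freight: differ → economy
parcel=G98: service=express vs freight: differ → express
parcel=G99: service=economy vs freight: differ → economy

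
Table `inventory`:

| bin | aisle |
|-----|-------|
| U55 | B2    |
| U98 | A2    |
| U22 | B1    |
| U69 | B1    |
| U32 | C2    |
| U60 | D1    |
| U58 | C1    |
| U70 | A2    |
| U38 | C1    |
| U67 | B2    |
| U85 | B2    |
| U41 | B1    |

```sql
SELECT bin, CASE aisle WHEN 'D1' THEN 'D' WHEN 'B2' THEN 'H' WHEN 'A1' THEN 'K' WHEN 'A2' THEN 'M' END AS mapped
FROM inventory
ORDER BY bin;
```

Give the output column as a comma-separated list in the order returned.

NULL, NULL, NULL, NULL, H, NULL, D, H, NULL, M, H, M

bin=U22: (no match → NULL) → NULL
bin=U32: (no match → NULL) → NULL
bin=U38: (no match → NULL) → NULL
bin=U41: (no match → NULL) → NULL
bin=U55: aisle='B2' → H
bin=U58: (no match → NULL) → NULL
bin=U60: aisle='D1' → D
bin=U67: aisle='B2' → H
bin=U69: (no match → NULL) → NULL
bin=U70: aisle='A2' → M
bin=U85: aisle='B2' → H
bin=U98: aisle='A2' → M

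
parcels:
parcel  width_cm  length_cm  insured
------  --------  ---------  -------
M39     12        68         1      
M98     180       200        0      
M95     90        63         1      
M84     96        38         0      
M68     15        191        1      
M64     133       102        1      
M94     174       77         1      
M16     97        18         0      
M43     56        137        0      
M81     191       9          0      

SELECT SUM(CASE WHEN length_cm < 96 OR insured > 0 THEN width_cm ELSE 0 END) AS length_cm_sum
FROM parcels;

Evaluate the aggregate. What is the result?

parcel=M39: ✓ → 12
parcel=M98: ✗
parcel=M95: ✓ → 90
parcel=M84: ✓ → 96
parcel=M68: ✓ → 15
parcel=M64: ✓ → 133
parcel=M94: ✓ → 174
parcel=M16: ✓ → 97
parcel=M43: ✗
parcel=M81: ✓ → 191
length_cm_sum = 12 + 90 + 96 + 15 + 133 + 174 + 97 + 191 = 808

808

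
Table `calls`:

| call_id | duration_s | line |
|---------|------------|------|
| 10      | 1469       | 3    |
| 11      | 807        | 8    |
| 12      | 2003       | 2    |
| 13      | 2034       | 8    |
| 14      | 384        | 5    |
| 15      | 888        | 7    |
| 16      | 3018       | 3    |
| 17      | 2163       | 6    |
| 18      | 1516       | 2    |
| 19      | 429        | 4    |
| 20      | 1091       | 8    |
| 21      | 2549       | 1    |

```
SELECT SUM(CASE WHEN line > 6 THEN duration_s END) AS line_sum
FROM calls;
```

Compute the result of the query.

call_id=10: ✗
call_id=11: ✓ → 807
call_id=12: ✗
call_id=13: ✓ → 2034
call_id=14: ✗
call_id=15: ✓ → 888
call_id=16: ✗
call_id=17: ✗
call_id=18: ✗
call_id=19: ✗
call_id=20: ✓ → 1091
call_id=21: ✗
line_sum = 807 + 2034 + 888 + 1091 = 4820

4820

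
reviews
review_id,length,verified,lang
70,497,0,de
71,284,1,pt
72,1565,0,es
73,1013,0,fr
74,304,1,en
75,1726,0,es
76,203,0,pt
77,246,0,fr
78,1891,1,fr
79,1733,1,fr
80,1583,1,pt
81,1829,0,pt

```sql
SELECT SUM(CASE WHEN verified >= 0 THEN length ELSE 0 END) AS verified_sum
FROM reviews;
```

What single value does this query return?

12874

review_id=70: ✓ → 497
review_id=71: ✓ → 284
review_id=72: ✓ → 1565
review_id=73: ✓ → 1013
review_id=74: ✓ → 304
review_id=75: ✓ → 1726
review_id=76: ✓ → 203
review_id=77: ✓ → 246
review_id=78: ✓ → 1891
review_id=79: ✓ → 1733
review_id=80: ✓ → 1583
review_id=81: ✓ → 1829
verified_sum = 497 + 284 + 1565 + 1013 + 304 + 1726 + 203 + 246 + 1891 + 1733 + 1583 + 1829 = 12874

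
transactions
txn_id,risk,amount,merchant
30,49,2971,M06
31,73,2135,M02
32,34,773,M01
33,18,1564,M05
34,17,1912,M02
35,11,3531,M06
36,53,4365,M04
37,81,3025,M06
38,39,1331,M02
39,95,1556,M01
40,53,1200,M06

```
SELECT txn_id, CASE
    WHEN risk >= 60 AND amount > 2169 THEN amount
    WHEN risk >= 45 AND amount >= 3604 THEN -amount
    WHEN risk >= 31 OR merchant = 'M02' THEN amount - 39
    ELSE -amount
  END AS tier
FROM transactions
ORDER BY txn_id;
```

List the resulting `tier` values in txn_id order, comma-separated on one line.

txn_id=30: risk >= 31 OR merchant = 'M02' → 2932
txn_id=31: risk >= 31 OR merchant = 'M02' → 2096
txn_id=32: risk >= 31 OR merchant = 'M02' → 734
txn_id=33: ELSE → -1564
txn_id=34: risk >= 31 OR merchant = 'M02' → 1873
txn_id=35: ELSE → -3531
txn_id=36: risk >= 45 AND amount >= 3604 → -4365
txn_id=37: risk >= 60 AND amount > 2169 → 3025
txn_id=38: risk >= 31 OR merchant = 'M02' → 1292
txn_id=39: risk >= 31 OR merchant = 'M02' → 1517
txn_id=40: risk >= 31 OR merchant = 'M02' → 1161

2932, 2096, 734, -1564, 1873, -3531, -4365, 3025, 1292, 1517, 1161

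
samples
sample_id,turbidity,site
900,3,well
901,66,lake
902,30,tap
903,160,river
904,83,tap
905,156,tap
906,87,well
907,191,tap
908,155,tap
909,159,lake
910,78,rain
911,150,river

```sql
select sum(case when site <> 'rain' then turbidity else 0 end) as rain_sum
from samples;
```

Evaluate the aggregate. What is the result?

sample_id=900: ✓ → 3
sample_id=901: ✓ → 66
sample_id=902: ✓ → 30
sample_id=903: ✓ → 160
sample_id=904: ✓ → 83
sample_id=905: ✓ → 156
sample_id=906: ✓ → 87
sample_id=907: ✓ → 191
sample_id=908: ✓ → 155
sample_id=909: ✓ → 159
sample_id=910: ✗
sample_id=911: ✓ → 150
rain_sum = 3 + 66 + 30 + 160 + 83 + 156 + 87 + 191 + 155 + 159 + 150 = 1240

1240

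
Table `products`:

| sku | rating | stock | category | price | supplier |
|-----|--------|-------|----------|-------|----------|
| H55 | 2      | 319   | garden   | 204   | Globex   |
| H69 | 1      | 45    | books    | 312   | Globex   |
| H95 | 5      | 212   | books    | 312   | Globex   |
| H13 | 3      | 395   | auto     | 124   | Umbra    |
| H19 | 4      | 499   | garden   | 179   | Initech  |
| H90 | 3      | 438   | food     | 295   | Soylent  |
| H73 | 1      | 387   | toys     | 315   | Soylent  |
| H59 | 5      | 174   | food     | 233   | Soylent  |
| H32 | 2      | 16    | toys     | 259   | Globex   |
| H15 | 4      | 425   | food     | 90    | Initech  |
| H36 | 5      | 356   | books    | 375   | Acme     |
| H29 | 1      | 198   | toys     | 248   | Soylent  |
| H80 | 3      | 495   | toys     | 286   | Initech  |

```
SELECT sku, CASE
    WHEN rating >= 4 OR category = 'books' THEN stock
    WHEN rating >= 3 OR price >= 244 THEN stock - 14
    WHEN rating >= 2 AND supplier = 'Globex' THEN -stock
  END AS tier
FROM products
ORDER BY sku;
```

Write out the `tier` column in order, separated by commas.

381, 425, 499, 184, 2, 356, -319, 174, 45, 373, 481, 424, 212

sku=H13: rating >= 3 OR price >= 244 → 381
sku=H15: rating >= 4 OR category = 'books' → 425
sku=H19: rating >= 4 OR category = 'books' → 499
sku=H29: rating >= 3 OR price >= 244 → 184
sku=H32: rating >= 3 OR price >= 244 → 2
sku=H36: rating >= 4 OR category = 'books' → 356
sku=H55: rating >= 2 AND supplier = 'Globex' → -319
sku=H59: rating >= 4 OR category = 'books' → 174
sku=H69: rating >= 4 OR category = 'books' → 45
sku=H73: rating >= 3 OR price >= 244 → 373
sku=H80: rating >= 3 OR price >= 244 → 481
sku=H90: rating >= 3 OR price >= 244 → 424
sku=H95: rating >= 4 OR category = 'books' → 212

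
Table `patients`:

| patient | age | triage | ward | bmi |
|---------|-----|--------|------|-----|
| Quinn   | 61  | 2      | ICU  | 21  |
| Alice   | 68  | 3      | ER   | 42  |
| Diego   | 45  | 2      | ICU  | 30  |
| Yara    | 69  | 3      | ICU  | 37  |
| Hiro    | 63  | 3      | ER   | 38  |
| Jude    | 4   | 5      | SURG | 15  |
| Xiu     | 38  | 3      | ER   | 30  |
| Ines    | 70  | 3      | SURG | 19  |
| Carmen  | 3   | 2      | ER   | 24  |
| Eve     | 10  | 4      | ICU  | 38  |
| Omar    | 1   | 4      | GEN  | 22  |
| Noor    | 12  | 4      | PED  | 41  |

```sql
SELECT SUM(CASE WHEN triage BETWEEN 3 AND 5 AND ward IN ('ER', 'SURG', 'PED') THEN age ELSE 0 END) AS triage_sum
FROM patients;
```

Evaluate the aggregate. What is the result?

patient=Quinn: ✗
patient=Alice: ✓ → 68
patient=Diego: ✗
patient=Yara: ✗
patient=Hiro: ✓ → 63
patient=Jude: ✓ → 4
patient=Xiu: ✓ → 38
patient=Ines: ✓ → 70
patient=Carmen: ✗
patient=Eve: ✗
patient=Omar: ✗
patient=Noor: ✓ → 12
triage_sum = 68 + 63 + 4 + 38 + 70 + 12 = 255

255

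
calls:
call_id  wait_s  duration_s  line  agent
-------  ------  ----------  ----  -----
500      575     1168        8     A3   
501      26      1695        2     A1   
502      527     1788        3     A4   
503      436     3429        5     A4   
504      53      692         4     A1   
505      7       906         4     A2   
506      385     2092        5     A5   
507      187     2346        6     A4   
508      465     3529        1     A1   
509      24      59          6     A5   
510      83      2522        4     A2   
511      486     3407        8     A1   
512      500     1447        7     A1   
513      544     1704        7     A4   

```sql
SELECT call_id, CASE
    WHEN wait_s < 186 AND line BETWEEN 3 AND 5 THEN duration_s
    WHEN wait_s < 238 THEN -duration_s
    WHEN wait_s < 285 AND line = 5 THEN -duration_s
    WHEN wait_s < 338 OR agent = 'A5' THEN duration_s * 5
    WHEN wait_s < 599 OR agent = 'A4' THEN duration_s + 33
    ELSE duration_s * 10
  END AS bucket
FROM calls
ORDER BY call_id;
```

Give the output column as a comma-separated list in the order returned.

1201, -1695, 1821, 3462, 692, 906, 10460, -2346, 3562, -59, 2522, 3440, 1480, 1737

call_id=500: wait_s < 599 OR agent = 'A4' → 1201
call_id=501: wait_s < 238 → -1695
call_id=502: wait_s < 599 OR agent = 'A4' → 1821
call_id=503: wait_s < 599 OR agent = 'A4' → 3462
call_id=504: wait_s < 186 AND line BETWEEN 3 AND 5 → 692
call_id=505: wait_s < 186 AND line BETWEEN 3 AND 5 → 906
call_id=506: wait_s < 338 OR agent = 'A5' → 10460
call_id=507: wait_s < 238 → -2346
call_id=508: wait_s < 599 OR agent = 'A4' → 3562
call_id=509: wait_s < 238 → -59
call_id=510: wait_s < 186 AND line BETWEEN 3 AND 5 → 2522
call_id=511: wait_s < 599 OR agent = 'A4' → 3440
call_id=512: wait_s < 599 OR agent = 'A4' → 1480
call_id=513: wait_s < 599 OR agent = 'A4' → 1737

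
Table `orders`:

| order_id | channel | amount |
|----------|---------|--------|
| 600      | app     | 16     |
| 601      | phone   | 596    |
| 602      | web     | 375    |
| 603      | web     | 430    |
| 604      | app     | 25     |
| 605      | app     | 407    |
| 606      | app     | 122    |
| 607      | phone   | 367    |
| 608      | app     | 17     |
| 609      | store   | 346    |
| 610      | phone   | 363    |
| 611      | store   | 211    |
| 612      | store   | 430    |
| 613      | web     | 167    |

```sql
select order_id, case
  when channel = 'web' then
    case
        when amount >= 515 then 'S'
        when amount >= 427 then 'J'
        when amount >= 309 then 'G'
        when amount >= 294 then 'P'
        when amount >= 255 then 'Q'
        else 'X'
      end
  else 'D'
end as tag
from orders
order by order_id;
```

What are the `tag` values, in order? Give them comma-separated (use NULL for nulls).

order_id=600: channel='app' → outer ELSE → D
order_id=601: channel='phone' → outer ELSE → D
order_id=602: channel='web' → inner[amount >= 309] → G
order_id=603: channel='web' → inner[amount >= 427] → J
order_id=604: channel='app' → outer ELSE → D
order_id=605: channel='app' → outer ELSE → D
order_id=606: channel='app' → outer ELSE → D
order_id=607: channel='phone' → outer ELSE → D
order_id=608: channel='app' → outer ELSE → D
order_id=609: channel='store' → outer ELSE → D
order_id=610: channel='phone' → outer ELSE → D
order_id=611: channel='store' → outer ELSE → D
order_id=612: channel='store' → outer ELSE → D
order_id=613: channel='web' → inner[ELSE] → X

D, D, G, J, D, D, D, D, D, D, D, D, D, X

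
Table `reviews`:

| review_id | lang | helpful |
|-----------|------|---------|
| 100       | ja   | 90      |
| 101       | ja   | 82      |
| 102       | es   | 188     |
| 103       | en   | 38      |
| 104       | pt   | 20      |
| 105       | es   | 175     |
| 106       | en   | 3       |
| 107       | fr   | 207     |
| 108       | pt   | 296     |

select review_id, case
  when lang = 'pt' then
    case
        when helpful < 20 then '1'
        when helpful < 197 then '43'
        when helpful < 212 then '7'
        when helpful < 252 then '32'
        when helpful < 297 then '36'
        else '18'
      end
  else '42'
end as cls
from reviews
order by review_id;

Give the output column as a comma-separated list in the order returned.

review_id=100: lang='ja' → outer ELSE → 42
review_id=101: lang='ja' → outer ELSE → 42
review_id=102: lang='es' → outer ELSE → 42
review_id=103: lang='en' → outer ELSE → 42
review_id=104: lang='pt' → inner[helpful < 197] → 43
review_id=105: lang='es' → outer ELSE → 42
review_id=106: lang='en' → outer ELSE → 42
review_id=107: lang='fr' → outer ELSE → 42
review_id=108: lang='pt' → inner[helpful < 297] → 36

42, 42, 42, 42, 43, 42, 42, 42, 36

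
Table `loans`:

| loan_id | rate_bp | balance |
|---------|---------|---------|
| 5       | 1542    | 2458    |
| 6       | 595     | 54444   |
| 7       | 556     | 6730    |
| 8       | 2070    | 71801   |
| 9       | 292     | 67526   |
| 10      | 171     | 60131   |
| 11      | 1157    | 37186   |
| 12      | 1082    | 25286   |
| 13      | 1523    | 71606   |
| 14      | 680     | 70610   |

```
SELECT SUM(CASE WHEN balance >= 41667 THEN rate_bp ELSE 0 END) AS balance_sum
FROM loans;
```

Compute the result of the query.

5331

loan_id=5: ✗
loan_id=6: ✓ → 595
loan_id=7: ✗
loan_id=8: ✓ → 2070
loan_id=9: ✓ → 292
loan_id=10: ✓ → 171
loan_id=11: ✗
loan_id=12: ✗
loan_id=13: ✓ → 1523
loan_id=14: ✓ → 680
balance_sum = 595 + 2070 + 292 + 171 + 1523 + 680 = 5331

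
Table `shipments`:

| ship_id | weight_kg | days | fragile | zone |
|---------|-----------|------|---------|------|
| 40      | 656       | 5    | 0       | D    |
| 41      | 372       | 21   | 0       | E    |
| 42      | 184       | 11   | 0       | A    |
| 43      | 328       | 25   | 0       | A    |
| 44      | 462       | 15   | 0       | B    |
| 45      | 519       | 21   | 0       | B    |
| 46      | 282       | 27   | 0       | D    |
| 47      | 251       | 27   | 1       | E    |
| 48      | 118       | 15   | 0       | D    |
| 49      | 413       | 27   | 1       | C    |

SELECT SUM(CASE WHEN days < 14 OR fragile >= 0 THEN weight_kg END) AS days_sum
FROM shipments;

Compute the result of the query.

3585

ship_id=40: ✓ → 656
ship_id=41: ✓ → 372
ship_id=42: ✓ → 184
ship_id=43: ✓ → 328
ship_id=44: ✓ → 462
ship_id=45: ✓ → 519
ship_id=46: ✓ → 282
ship_id=47: ✓ → 251
ship_id=48: ✓ → 118
ship_id=49: ✓ → 413
days_sum = 656 + 372 + 184 + 328 + 462 + 519 + 282 + 251 + 118 + 413 = 3585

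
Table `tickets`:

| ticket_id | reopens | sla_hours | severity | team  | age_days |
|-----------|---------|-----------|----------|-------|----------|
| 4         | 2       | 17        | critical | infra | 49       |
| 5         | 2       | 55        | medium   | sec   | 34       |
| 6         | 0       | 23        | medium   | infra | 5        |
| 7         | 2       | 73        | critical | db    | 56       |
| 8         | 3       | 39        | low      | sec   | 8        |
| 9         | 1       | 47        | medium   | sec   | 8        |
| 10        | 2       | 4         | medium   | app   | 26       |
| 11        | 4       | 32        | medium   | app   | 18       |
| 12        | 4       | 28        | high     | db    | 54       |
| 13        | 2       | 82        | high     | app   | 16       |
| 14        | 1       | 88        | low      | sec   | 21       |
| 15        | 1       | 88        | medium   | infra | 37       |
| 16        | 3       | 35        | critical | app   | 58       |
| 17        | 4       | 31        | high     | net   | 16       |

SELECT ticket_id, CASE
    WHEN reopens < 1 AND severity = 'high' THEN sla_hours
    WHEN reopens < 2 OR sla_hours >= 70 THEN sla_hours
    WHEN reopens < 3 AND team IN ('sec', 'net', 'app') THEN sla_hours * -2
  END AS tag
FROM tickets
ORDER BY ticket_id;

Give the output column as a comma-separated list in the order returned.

NULL, -110, 23, 73, NULL, 47, -8, NULL, NULL, 82, 88, 88, NULL, NULL

ticket_id=4: (no match → NULL) → NULL
ticket_id=5: reopens < 3 AND team IN ('sec', 'net', 'app') → -110
ticket_id=6: reopens < 2 OR sla_hours >= 70 → 23
ticket_id=7: reopens < 2 OR sla_hours >= 70 → 73
ticket_id=8: (no match → NULL) → NULL
ticket_id=9: reopens < 2 OR sla_hours >= 70 → 47
ticket_id=10: reopens < 3 AND team IN ('sec', 'net', 'app') → -8
ticket_id=11: (no match → NULL) → NULL
ticket_id=12: (no match → NULL) → NULL
ticket_id=13: reopens < 2 OR sla_hours >= 70 → 82
ticket_id=14: reopens < 2 OR sla_hours >= 70 → 88
ticket_id=15: reopens < 2 OR sla_hours >= 70 → 88
ticket_id=16: (no match → NULL) → NULL
ticket_id=17: (no match → NULL) → NULL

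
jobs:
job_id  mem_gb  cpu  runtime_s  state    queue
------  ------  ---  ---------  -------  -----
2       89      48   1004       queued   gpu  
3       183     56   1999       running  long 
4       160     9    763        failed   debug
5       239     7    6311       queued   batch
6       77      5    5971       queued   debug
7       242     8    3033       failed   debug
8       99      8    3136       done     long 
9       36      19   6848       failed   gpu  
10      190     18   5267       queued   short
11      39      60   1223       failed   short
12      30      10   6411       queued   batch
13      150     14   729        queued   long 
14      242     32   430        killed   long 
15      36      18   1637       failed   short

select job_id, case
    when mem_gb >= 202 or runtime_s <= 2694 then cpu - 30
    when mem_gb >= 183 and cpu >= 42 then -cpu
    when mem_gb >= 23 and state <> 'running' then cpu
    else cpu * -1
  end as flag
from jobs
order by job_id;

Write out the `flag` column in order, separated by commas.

18, 26, -21, -23, 5, -22, 8, 19, 18, 30, 10, -16, 2, -12

job_id=2: mem_gb >= 202 or runtime_s <= 2694 → 18
job_id=3: mem_gb >= 202 or runtime_s <= 2694 → 26
job_id=4: mem_gb >= 202 or runtime_s <= 2694 → -21
job_id=5: mem_gb >= 202 or runtime_s <= 2694 → -23
job_id=6: mem_gb >= 23 and state <> 'running' → 5
job_id=7: mem_gb >= 202 or runtime_s <= 2694 → -22
job_id=8: mem_gb >= 23 and state <> 'running' → 8
job_id=9: mem_gb >= 23 and state <> 'running' → 19
job_id=10: mem_gb >= 23 and state <> 'running' → 18
job_id=11: mem_gb >= 202 or runtime_s <= 2694 → 30
job_id=12: mem_gb >= 23 and state <> 'running' → 10
job_id=13: mem_gb >= 202 or runtime_s <= 2694 → -16
job_id=14: mem_gb >= 202 or runtime_s <= 2694 → 2
job_id=15: mem_gb >= 202 or runtime_s <= 2694 → -12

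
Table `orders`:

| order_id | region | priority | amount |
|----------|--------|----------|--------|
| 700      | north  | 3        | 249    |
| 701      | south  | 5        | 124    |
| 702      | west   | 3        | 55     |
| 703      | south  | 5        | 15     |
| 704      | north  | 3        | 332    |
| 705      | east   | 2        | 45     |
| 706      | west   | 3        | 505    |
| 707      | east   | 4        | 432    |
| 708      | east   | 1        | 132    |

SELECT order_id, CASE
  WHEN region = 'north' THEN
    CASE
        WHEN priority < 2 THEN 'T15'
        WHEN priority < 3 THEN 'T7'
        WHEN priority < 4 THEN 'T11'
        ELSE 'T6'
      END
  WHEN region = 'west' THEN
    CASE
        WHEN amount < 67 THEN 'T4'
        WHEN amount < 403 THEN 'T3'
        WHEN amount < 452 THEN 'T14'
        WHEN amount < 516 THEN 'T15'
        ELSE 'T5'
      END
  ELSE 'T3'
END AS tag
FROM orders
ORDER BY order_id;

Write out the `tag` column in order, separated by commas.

T11, T3, T4, T3, T11, T3, T15, T3, T3

order_id=700: region='north' → inner[priority < 4] → T11
order_id=701: region='south' → outer ELSE → T3
order_id=702: region='west' → inner[amount < 67] → T4
order_id=703: region='south' → outer ELSE → T3
order_id=704: region='north' → inner[priority < 4] → T11
order_id=705: region='east' → outer ELSE → T3
order_id=706: region='west' → inner[amount < 516] → T15
order_id=707: region='east' → outer ELSE → T3
order_id=708: region='east' → outer ELSE → T3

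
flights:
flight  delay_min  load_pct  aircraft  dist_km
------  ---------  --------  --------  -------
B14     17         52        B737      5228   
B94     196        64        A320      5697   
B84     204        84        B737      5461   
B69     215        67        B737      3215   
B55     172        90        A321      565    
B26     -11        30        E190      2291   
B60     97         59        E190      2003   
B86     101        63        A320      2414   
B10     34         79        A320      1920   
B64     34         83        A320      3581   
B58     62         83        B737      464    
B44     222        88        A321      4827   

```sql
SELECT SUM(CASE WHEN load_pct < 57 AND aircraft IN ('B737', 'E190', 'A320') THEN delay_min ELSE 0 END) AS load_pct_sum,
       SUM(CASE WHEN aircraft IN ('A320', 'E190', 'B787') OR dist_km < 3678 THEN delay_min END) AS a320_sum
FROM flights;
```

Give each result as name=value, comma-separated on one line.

load_pct_sum=6, a320_sum=900

[load_pct_sum: load_pct < 57 AND aircraft IN ('B737', 'E190', 'A320')]
flight=B14: ✓ → 17
flight=B94: ✗
flight=B84: ✗
flight=B69: ✗
flight=B55: ✗
flight=B26: ✓ → -11
flight=B60: ✗
flight=B86: ✗
flight=B10: ✗
flight=B64: ✗
flight=B58: ✗
flight=B44: ✗
load_pct_sum = 17 + -11 = 6
—
[a320_sum: aircraft IN ('A320', 'E190', 'B787') OR dist_km < 3678]
flight=B14: ✗
flight=B94: ✓ → 196
flight=B84: ✗
flight=B69: ✓ → 215
flight=B55: ✓ → 172
flight=B26: ✓ → -11
flight=B60: ✓ → 97
flight=B86: ✓ → 101
flight=B10: ✓ → 34
flight=B64: ✓ → 34
flight=B58: ✓ → 62
flight=B44: ✗
a320_sum = 196 + 215 + 172 + -11 + 97 + 101 + 34 + 34 + 62 = 900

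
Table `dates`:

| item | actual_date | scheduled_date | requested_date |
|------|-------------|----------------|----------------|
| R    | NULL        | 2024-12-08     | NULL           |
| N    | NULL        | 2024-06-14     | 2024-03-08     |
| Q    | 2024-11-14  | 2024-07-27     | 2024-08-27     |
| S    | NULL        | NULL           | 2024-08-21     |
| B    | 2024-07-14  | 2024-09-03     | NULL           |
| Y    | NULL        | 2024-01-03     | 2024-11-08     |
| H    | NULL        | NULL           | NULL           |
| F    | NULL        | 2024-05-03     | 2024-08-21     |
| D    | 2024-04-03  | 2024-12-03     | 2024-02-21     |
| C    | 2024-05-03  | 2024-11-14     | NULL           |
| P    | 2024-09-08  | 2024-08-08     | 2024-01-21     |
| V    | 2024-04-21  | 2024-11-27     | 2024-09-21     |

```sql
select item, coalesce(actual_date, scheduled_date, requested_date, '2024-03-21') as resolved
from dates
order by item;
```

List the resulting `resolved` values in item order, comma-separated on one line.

item=B: actual_date=2024-07-14 → 2024-07-14
item=C: actual_date=2024-05-03 → 2024-05-03
item=D: actual_date=2024-04-03 → 2024-04-03
item=F: actual_date=NULL, scheduled_date=2024-05-03 → 2024-05-03
item=H: actual_date=NULL, scheduled_date=NULL, requested_date=NULL, → literal 2024-03-21 → 2024-03-21
item=N: actual_date=NULL, scheduled_date=2024-06-14 → 2024-06-14
item=P: actual_date=2024-09-08 → 2024-09-08
item=Q: actual_date=2024-11-14 → 2024-11-14
item=R: actual_date=NULL, scheduled_date=2024-12-08 → 2024-12-08
item=S: actual_date=NULL, scheduled_date=NULL, requested_date=2024-08-21 → 2024-08-21
item=V: actual_date=2024-04-21 → 2024-04-21
item=Y: actual_date=NULL, scheduled_date=2024-01-03 → 2024-01-03

2024-07-14, 2024-05-03, 2024-04-03, 2024-05-03, 2024-03-21, 2024-06-14, 2024-09-08, 2024-11-14, 2024-12-08, 2024-08-21, 2024-04-21, 2024-01-03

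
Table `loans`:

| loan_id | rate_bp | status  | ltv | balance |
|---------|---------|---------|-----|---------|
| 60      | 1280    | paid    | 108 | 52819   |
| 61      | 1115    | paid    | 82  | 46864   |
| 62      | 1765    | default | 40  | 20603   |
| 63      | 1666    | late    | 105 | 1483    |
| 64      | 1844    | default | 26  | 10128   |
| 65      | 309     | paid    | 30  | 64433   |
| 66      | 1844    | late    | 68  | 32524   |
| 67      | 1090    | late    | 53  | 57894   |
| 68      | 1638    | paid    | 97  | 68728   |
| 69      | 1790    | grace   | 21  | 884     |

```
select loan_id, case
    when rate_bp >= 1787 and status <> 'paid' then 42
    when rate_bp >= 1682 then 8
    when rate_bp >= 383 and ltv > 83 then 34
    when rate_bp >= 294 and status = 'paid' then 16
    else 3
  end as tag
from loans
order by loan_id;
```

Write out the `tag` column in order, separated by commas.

loan_id=60: rate_bp >= 383 and ltv > 83 → 34
loan_id=61: rate_bp >= 294 and status = 'paid' → 16
loan_id=62: rate_bp >= 1682 → 8
loan_id=63: rate_bp >= 383 and ltv > 83 → 34
loan_id=64: rate_bp >= 1787 and status <> 'paid' → 42
loan_id=65: rate_bp >= 294 and status = 'paid' → 16
loan_id=66: rate_bp >= 1787 and status <> 'paid' → 42
loan_id=67: ELSE → 3
loan_id=68: rate_bp >= 383 and ltv > 83 → 34
loan_id=69: rate_bp >= 1787 and status <> 'paid' → 42

34, 16, 8, 34, 42, 16, 42, 3, 34, 42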